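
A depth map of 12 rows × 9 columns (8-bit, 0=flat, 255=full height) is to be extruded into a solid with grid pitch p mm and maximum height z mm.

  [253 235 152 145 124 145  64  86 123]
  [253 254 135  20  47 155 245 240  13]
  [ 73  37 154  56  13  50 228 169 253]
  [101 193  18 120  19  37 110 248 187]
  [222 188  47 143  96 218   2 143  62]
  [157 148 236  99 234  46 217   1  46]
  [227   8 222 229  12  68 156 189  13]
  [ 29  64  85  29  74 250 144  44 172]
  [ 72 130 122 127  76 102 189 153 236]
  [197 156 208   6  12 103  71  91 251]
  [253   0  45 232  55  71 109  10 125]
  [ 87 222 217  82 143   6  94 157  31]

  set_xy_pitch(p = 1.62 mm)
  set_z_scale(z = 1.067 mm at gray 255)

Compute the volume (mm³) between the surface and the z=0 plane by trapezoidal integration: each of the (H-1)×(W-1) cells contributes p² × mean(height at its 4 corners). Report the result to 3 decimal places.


115.727

height_mm = gray/255 × 1.067; cell vol = 1.62² × mean(4 corners)
unit = 1.62² × 1.067 / (4×255) = 0.00274533 mm³ per gray-sum
row 0: Σ corner-gray over 8 cells = 4736  → 13.0019
row 1: Σ corner-gray over 8 cells = 4198  → 11.5249
row 2: Σ corner-gray over 8 cells = 3518  → 9.6581
row 3: Σ corner-gray over 8 cells = 3736  → 10.2565
row 4: Σ corner-gray over 8 cells = 4123  → 11.3190
row 5: Σ corner-gray over 8 cells = 4173  → 11.4563
row 6: Σ corner-gray over 8 cells = 3589  → 9.8530
row 7: Σ corner-gray over 8 cells = 3687  → 10.1220
row 8: Σ corner-gray over 8 cells = 3848  → 10.5640
row 9: Σ corner-gray over 8 cells = 3164  → 8.6862
row 10: Σ corner-gray over 8 cells = 3382  → 9.2847
Σ rows: total corner-gray = 42154  → 115.7266 mm³


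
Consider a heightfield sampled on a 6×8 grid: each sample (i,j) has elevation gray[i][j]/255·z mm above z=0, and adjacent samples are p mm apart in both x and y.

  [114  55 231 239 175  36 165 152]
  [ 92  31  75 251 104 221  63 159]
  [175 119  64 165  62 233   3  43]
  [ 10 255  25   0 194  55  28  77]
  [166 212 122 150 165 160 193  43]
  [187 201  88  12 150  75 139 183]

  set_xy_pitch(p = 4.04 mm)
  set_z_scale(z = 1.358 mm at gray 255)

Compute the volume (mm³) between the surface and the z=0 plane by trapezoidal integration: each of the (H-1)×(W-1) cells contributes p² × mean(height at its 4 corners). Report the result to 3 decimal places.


height_mm = gray/255 × 1.358; cell vol = 4.04² × mean(4 corners)
unit = 4.04² × 1.358 / (4×255) = 0.0217301 mm³ per gray-sum
row 0: Σ corner-gray over 7 cells = 3809  → 82.7701
row 1: Σ corner-gray over 7 cells = 3251  → 70.6447
row 2: Σ corner-gray over 7 cells = 2711  → 58.9104
row 3: Σ corner-gray over 7 cells = 3414  → 74.1867
row 4: Σ corner-gray over 7 cells = 3913  → 85.0300
Σ rows: total corner-gray = 17098  → 371.5418 mm³

371.542


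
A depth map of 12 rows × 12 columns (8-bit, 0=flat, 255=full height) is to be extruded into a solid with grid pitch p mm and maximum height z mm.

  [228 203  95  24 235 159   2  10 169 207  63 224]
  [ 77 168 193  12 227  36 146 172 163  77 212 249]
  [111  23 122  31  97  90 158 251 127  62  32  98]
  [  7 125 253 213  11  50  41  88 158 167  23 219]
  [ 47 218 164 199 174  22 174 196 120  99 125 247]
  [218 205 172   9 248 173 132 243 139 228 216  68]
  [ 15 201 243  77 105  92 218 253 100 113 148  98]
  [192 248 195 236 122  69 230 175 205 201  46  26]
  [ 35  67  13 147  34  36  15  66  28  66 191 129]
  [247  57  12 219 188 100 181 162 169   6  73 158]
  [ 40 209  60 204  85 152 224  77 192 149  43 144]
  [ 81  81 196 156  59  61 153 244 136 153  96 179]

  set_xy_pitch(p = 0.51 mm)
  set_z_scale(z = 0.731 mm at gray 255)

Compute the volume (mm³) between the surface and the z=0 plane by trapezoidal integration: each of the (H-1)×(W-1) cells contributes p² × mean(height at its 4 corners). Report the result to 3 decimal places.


11.876

height_mm = gray/255 × 0.731; cell vol = 0.51² × mean(4 corners)
unit = 0.51² × 0.731 / (4×255) = 0.000186405 mm³ per gray-sum
row 0: Σ corner-gray over 11 cells = 5924  → 1.1043
row 1: Σ corner-gray over 11 cells = 5333  → 0.9941
row 2: Σ corner-gray over 11 cells = 4679  → 0.8722
row 3: Σ corner-gray over 11 cells = 5760  → 1.0737
row 4: Σ corner-gray over 11 cells = 7092  → 1.3220
row 5: Σ corner-gray over 11 cells = 7029  → 1.3102
row 6: Σ corner-gray over 11 cells = 6885  → 1.2834
row 7: Σ corner-gray over 11 cells = 5162  → 0.9622
row 8: Σ corner-gray over 11 cells = 4229  → 0.7883
row 9: Σ corner-gray over 11 cells = 5713  → 1.0649
row 10: Σ corner-gray over 11 cells = 5904  → 1.1005
Σ rows: total corner-gray = 63710  → 11.8759 mm³


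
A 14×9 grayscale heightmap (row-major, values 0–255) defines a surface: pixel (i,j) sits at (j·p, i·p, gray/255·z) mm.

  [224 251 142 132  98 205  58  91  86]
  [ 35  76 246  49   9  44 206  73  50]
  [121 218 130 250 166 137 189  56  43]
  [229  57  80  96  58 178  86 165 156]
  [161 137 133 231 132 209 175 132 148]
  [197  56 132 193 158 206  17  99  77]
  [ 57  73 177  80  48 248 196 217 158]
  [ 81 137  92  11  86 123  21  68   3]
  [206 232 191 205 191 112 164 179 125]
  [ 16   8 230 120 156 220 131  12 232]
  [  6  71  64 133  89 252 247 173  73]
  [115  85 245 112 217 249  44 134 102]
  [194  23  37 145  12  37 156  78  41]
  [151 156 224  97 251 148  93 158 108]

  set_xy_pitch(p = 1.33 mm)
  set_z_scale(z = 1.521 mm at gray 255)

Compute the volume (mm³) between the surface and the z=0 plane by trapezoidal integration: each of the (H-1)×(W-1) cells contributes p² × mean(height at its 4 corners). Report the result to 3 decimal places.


141.565

height_mm = gray/255 × 1.521; cell vol = 1.33² × mean(4 corners)
unit = 1.33² × 1.521 / (4×255) = 0.00263774 mm³ per gray-sum
row 0: Σ corner-gray over 8 cells = 3755  → 9.9047
row 1: Σ corner-gray over 8 cells = 3947  → 10.4112
row 2: Σ corner-gray over 8 cells = 4281  → 11.2922
row 3: Σ corner-gray over 8 cells = 4432  → 11.6905
row 4: Σ corner-gray over 8 cells = 4603  → 12.1415
row 5: Σ corner-gray over 8 cells = 4289  → 11.3133
row 6: Σ corner-gray over 8 cells = 3453  → 9.1081
row 7: Σ corner-gray over 8 cells = 4039  → 10.6538
row 8: Σ corner-gray over 8 cells = 4881  → 12.8748
row 9: Σ corner-gray over 8 cells = 4139  → 10.9176
row 10: Σ corner-gray over 8 cells = 4526  → 11.9384
row 11: Σ corner-gray over 8 cells = 3600  → 9.4959
row 12: Σ corner-gray over 8 cells = 3724  → 9.8230
Σ rows: total corner-gray = 53669  → 141.5650 mm³


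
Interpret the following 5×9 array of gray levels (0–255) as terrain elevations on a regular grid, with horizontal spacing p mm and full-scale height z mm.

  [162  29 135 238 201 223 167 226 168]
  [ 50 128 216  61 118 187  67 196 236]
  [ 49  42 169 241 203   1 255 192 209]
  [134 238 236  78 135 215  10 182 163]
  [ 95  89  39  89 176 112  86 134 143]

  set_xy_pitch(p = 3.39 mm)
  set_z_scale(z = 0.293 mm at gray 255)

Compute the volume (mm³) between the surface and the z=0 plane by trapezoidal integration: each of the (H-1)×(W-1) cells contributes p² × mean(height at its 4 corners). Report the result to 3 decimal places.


62.121

height_mm = gray/255 × 0.293; cell vol = 3.39² × mean(4 corners)
unit = 3.39² × 0.293 / (4×255) = 0.00330116 mm³ per gray-sum
row 0: Σ corner-gray over 8 cells = 5000  → 16.5058
row 1: Σ corner-gray over 8 cells = 4696  → 15.5023
row 2: Σ corner-gray over 8 cells = 4949  → 16.3375
row 3: Σ corner-gray over 8 cells = 4173  → 13.7757
Σ rows: total corner-gray = 18818  → 62.1213 mm³


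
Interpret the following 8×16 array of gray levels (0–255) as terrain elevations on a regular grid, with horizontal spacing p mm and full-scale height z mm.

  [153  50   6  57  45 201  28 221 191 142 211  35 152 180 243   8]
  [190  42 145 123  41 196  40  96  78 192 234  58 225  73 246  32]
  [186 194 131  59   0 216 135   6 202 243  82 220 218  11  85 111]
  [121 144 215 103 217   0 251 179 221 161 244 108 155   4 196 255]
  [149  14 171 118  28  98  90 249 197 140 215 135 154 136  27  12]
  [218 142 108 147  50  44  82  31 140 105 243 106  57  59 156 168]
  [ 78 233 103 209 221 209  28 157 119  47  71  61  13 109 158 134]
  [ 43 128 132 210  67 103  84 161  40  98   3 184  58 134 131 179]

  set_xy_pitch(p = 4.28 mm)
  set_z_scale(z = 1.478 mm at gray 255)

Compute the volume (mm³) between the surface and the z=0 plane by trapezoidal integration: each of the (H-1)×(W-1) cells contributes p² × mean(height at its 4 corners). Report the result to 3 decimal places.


1416.293

height_mm = gray/255 × 1.478; cell vol = 4.28² × mean(4 corners)
unit = 4.28² × 1.478 / (4×255) = 0.0265437 mm³ per gray-sum
row 0: Σ corner-gray over 15 cells = 7485  → 198.6798
row 1: Σ corner-gray over 15 cells = 7701  → 204.4132
row 2: Σ corner-gray over 15 cells = 8673  → 230.2137
row 3: Σ corner-gray over 15 cells = 8477  → 225.0111
row 4: Σ corner-gray over 15 cells = 7031  → 186.6289
row 5: Σ corner-gray over 15 cells = 7014  → 186.1777
row 6: Σ corner-gray over 15 cells = 6976  → 185.1690
Σ rows: total corner-gray = 53357  → 1416.2933 mm³


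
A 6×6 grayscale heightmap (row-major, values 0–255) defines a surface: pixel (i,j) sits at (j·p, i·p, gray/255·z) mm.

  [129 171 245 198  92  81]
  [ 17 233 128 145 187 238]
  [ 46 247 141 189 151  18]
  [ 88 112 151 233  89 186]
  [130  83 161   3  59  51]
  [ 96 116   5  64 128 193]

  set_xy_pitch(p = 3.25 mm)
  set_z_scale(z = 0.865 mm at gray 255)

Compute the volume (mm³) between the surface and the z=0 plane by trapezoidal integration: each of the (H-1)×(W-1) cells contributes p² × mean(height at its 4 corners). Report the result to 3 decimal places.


119.429

height_mm = gray/255 × 0.865; cell vol = 3.25² × mean(4 corners)
unit = 3.25² × 0.865 / (4×255) = 0.00895741 mm³ per gray-sum
row 0: Σ corner-gray over 5 cells = 3263  → 29.2280
row 1: Σ corner-gray over 5 cells = 3161  → 28.3144
row 2: Σ corner-gray over 5 cells = 2964  → 26.5498
row 3: Σ corner-gray over 5 cells = 2237  → 20.0377
row 4: Σ corner-gray over 5 cells = 1708  → 15.2993
Σ rows: total corner-gray = 13333  → 119.4292 mm³


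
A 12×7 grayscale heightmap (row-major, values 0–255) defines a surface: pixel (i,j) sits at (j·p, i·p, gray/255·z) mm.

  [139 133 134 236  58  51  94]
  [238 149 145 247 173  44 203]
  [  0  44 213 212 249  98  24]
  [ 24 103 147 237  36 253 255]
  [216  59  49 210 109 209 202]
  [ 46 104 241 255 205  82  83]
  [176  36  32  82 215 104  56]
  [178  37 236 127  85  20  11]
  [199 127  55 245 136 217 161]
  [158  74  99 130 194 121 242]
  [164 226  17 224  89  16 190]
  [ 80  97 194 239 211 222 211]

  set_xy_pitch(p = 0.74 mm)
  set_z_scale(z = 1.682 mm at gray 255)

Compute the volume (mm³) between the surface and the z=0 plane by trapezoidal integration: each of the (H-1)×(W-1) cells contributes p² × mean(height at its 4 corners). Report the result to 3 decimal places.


33.044

height_mm = gray/255 × 1.682; cell vol = 0.74² × mean(4 corners)
unit = 0.74² × 1.682 / (4×255) = 0.000903003 mm³ per gray-sum
row 0: Σ corner-gray over 6 cells = 3414  → 3.0829
row 1: Σ corner-gray over 6 cells = 3613  → 3.2626
row 2: Σ corner-gray over 6 cells = 3487  → 3.1488
row 3: Σ corner-gray over 6 cells = 3521  → 3.1795
row 4: Σ corner-gray over 6 cells = 3593  → 3.2445
row 5: Σ corner-gray over 6 cells = 3073  → 2.7749
row 6: Σ corner-gray over 6 cells = 2369  → 2.1392
row 7: Σ corner-gray over 6 cells = 3119  → 2.8165
row 8: Σ corner-gray over 6 cells = 3556  → 3.2111
row 9: Σ corner-gray over 6 cells = 3134  → 2.8300
row 10: Σ corner-gray over 6 cells = 3715  → 3.3547
Σ rows: total corner-gray = 36594  → 33.0445 mm³


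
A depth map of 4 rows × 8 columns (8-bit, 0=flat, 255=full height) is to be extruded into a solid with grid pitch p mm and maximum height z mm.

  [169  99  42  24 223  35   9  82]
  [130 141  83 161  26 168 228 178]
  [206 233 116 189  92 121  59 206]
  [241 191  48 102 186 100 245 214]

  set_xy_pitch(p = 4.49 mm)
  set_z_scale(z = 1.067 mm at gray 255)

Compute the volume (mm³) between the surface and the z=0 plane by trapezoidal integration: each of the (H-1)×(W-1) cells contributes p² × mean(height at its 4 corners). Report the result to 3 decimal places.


236.661

height_mm = gray/255 × 1.067; cell vol = 4.49² × mean(4 corners)
unit = 4.49² × 1.067 / (4×255) = 0.021089 mm³ per gray-sum
row 0: Σ corner-gray over 7 cells = 3037  → 64.0474
row 1: Σ corner-gray over 7 cells = 3954  → 83.3861
row 2: Σ corner-gray over 7 cells = 4231  → 89.2278
Σ rows: total corner-gray = 11222  → 236.6613 mm³


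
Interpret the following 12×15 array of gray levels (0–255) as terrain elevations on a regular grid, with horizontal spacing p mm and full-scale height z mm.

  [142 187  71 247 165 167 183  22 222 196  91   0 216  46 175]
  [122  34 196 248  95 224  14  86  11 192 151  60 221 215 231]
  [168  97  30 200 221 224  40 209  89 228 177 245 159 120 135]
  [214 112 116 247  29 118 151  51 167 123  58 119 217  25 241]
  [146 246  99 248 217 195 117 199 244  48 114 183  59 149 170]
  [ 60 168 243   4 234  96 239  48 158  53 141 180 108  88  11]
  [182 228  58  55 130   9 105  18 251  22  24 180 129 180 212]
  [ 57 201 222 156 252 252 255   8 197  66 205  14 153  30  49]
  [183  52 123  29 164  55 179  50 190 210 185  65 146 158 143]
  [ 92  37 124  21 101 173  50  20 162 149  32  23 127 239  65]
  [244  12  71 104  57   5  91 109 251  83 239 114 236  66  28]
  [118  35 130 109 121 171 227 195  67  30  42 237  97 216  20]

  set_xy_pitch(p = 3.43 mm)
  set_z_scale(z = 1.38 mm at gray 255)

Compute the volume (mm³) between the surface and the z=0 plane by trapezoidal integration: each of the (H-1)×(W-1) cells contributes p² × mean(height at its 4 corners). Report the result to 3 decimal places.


1281.925

height_mm = gray/255 × 1.38; cell vol = 3.43² × mean(4 corners)
unit = 3.43² × 1.38 / (4×255) = 0.0159172 mm³ per gray-sum
row 0: Σ corner-gray over 14 cells = 7790  → 123.9951
row 1: Σ corner-gray over 14 cells = 8228  → 130.9669
row 2: Σ corner-gray over 14 cells = 7902  → 125.7779
row 3: Σ corner-gray over 14 cells = 8073  → 128.4997
row 4: Σ corner-gray over 14 cells = 8143  → 129.6139
row 5: Σ corner-gray over 14 cells = 6763  → 107.6481
row 6: Σ corner-gray over 14 cells = 7300  → 116.1957
row 7: Σ corner-gray over 14 cells = 7666  → 122.0214
row 8: Σ corner-gray over 14 cells = 6211  → 98.8618
row 9: Σ corner-gray over 14 cells = 5821  → 92.6541
row 10: Σ corner-gray over 14 cells = 6640  → 105.6903
Σ rows: total corner-gray = 80537  → 1281.9250 mm³


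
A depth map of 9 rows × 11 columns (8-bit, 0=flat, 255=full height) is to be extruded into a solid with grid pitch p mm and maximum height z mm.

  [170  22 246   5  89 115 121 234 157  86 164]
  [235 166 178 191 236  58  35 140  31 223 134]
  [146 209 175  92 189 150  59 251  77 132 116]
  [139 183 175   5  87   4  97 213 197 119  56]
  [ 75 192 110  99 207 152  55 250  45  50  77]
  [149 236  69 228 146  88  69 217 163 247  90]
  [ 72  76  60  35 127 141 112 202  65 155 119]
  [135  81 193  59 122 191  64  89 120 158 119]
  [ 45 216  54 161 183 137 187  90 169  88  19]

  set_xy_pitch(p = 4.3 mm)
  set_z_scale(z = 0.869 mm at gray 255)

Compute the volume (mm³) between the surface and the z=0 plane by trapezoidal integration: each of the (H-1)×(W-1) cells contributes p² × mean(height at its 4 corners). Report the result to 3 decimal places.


height_mm = gray/255 × 0.869; cell vol = 4.3² × mean(4 corners)
unit = 4.3² × 0.869 / (4×255) = 0.0157528 mm³ per gray-sum
row 0: Σ corner-gray over 10 cells = 5369  → 84.5765
row 1: Σ corner-gray over 10 cells = 5815  → 91.6023
row 2: Σ corner-gray over 10 cells = 5285  → 83.2533
row 3: Σ corner-gray over 10 cells = 4827  → 76.0385
row 4: Σ corner-gray over 10 cells = 5637  → 88.7983
row 5: Σ corner-gray over 10 cells = 5302  → 83.5211
row 6: Σ corner-gray over 10 cells = 4545  → 71.5963
row 7: Σ corner-gray over 10 cells = 5042  → 79.4254
Σ rows: total corner-gray = 41822  → 658.8117 mm³

658.812


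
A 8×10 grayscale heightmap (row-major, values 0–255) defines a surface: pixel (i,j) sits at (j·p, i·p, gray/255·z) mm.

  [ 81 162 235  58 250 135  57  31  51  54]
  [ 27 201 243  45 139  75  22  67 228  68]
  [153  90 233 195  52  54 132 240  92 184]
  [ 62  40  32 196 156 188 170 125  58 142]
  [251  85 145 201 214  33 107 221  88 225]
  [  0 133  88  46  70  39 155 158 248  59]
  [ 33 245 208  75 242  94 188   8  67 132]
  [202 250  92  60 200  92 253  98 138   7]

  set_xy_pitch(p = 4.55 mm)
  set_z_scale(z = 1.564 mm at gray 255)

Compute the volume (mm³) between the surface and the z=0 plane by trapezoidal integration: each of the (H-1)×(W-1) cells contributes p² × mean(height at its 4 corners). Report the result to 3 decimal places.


height_mm = gray/255 × 1.564; cell vol = 4.55² × mean(4 corners)
unit = 4.55² × 1.564 / (4×255) = 0.0317438 mm³ per gray-sum
row 0: Σ corner-gray over 9 cells = 4228  → 134.2129
row 1: Σ corner-gray over 9 cells = 4648  → 147.5453
row 2: Σ corner-gray over 9 cells = 4647  → 147.5136
row 3: Σ corner-gray over 9 cells = 4798  → 152.3069
row 4: Σ corner-gray over 9 cells = 4597  → 145.9264
row 5: Σ corner-gray over 9 cells = 4352  → 138.1492
row 6: Σ corner-gray over 9 cells = 4994  → 158.5287
Σ rows: total corner-gray = 32264  → 1024.1830 mm³

1024.183


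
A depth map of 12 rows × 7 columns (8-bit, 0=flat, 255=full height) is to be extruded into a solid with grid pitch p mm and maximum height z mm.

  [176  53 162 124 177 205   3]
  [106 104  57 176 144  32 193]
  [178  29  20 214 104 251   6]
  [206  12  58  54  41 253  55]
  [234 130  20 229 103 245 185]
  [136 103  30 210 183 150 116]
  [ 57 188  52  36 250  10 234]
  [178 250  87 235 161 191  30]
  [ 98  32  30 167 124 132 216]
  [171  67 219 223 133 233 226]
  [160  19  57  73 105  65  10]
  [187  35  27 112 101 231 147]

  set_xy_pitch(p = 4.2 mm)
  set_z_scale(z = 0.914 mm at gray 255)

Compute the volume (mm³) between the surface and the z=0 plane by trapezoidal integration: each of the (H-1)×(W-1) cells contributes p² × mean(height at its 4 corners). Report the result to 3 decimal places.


520.376

height_mm = gray/255 × 0.914; cell vol = 4.2² × mean(4 corners)
unit = 4.2² × 0.914 / (4×255) = 0.0158068 mm³ per gray-sum
row 0: Σ corner-gray over 6 cells = 2946  → 46.5669
row 1: Σ corner-gray over 6 cells = 2745  → 43.3897
row 2: Σ corner-gray over 6 cells = 2517  → 39.7858
row 3: Σ corner-gray over 6 cells = 2970  → 46.9463
row 4: Σ corner-gray over 6 cells = 3477  → 54.9603
row 5: Σ corner-gray over 6 cells = 2967  → 46.8988
row 6: Σ corner-gray over 6 cells = 3419  → 54.0435
row 7: Σ corner-gray over 6 cells = 3340  → 52.7948
row 8: Σ corner-gray over 6 cells = 3431  → 54.2332
row 9: Σ corner-gray over 6 cells = 2955  → 46.7092
row 10: Σ corner-gray over 6 cells = 2154  → 34.0479
Σ rows: total corner-gray = 32921  → 520.3764 mm³


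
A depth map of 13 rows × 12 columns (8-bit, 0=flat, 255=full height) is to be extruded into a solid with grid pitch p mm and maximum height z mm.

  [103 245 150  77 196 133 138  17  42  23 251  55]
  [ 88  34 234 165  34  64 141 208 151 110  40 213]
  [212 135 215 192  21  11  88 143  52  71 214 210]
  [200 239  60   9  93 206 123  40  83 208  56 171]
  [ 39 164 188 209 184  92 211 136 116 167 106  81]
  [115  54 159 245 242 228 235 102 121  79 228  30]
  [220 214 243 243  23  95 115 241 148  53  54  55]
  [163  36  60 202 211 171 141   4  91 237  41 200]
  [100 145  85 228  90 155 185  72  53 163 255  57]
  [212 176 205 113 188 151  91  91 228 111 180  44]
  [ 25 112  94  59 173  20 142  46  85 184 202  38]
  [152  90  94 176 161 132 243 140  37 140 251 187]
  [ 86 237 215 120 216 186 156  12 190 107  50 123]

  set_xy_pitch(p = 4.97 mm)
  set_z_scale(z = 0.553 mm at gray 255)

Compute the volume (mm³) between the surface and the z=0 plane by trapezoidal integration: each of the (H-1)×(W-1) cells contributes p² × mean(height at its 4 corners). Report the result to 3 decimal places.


950.989

height_mm = gray/255 × 0.553; cell vol = 4.97² × mean(4 corners)
unit = 4.97² × 0.553 / (4×255) = 0.0133918 mm³ per gray-sum
row 0: Σ corner-gray over 11 cells = 5365  → 71.8468
row 1: Σ corner-gray over 11 cells = 5369  → 71.9004
row 2: Σ corner-gray over 11 cells = 5311  → 71.1237
row 3: Σ corner-gray over 11 cells = 5871  → 78.6230
row 4: Σ corner-gray over 11 cells = 6797  → 91.0238
row 5: Σ corner-gray over 11 cells = 6664  → 89.2427
row 6: Σ corner-gray over 11 cells = 5884  → 78.7971
row 7: Σ corner-gray over 11 cells = 5770  → 77.2705
row 8: Σ corner-gray over 11 cells = 6343  → 84.9439
row 9: Σ corner-gray over 11 cells = 5621  → 75.2751
row 10: Σ corner-gray over 11 cells = 5564  → 74.5118
row 11: Σ corner-gray over 11 cells = 6454  → 86.4304
Σ rows: total corner-gray = 71013  → 950.9892 mm³


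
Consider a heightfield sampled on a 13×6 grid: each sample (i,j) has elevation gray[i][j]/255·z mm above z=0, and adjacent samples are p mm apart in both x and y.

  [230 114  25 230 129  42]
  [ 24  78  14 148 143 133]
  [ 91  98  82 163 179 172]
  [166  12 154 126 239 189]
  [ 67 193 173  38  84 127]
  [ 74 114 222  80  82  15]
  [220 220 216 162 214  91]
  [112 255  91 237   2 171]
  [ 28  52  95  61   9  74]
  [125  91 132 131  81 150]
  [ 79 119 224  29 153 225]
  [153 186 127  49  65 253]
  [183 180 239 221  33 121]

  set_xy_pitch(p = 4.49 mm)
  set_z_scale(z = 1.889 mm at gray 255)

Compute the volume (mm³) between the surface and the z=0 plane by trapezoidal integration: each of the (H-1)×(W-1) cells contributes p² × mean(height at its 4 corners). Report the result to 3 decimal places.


height_mm = gray/255 × 1.889; cell vol = 4.49² × mean(4 corners)
unit = 4.49² × 1.889 / (4×255) = 0.0373357 mm³ per gray-sum
row 0: Σ corner-gray over 5 cells = 2191  → 81.8026
row 1: Σ corner-gray over 5 cells = 2230  → 83.2586
row 2: Σ corner-gray over 5 cells = 2724  → 101.7025
row 3: Σ corner-gray over 5 cells = 2587  → 96.5875
row 4: Σ corner-gray over 5 cells = 2255  → 84.1920
row 5: Σ corner-gray over 5 cells = 3020  → 112.7539
row 6: Σ corner-gray over 5 cells = 3388  → 126.4934
row 7: Σ corner-gray over 5 cells = 1989  → 74.2607
row 8: Σ corner-gray over 5 cells = 1681  → 62.7613
row 9: Σ corner-gray over 5 cells = 2499  → 93.3020
row 10: Σ corner-gray over 5 cells = 2614  → 97.5956
row 11: Σ corner-gray over 5 cells = 2910  → 108.6469
Σ rows: total corner-gray = 30088  → 1123.3570 mm³

1123.357


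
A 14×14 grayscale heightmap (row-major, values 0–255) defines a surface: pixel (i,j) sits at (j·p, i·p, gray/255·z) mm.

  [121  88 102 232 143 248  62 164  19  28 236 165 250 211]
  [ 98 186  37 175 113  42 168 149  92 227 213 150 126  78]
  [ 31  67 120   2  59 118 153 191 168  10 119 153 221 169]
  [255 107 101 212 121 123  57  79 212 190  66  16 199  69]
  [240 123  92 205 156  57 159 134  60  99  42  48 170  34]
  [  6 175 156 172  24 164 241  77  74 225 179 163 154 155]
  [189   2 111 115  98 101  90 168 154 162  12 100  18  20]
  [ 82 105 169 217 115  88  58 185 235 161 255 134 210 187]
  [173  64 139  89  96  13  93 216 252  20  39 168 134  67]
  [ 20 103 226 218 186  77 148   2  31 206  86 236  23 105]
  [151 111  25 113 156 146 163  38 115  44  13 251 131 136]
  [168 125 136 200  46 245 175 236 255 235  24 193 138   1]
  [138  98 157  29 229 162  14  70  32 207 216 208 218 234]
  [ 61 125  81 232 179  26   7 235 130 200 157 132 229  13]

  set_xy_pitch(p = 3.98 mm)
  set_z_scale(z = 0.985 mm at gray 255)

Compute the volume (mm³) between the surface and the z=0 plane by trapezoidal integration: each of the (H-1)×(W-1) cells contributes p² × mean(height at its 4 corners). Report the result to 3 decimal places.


height_mm = gray/255 × 0.985; cell vol = 3.98² × mean(4 corners)
unit = 3.98² × 0.985 / (4×255) = 0.0152969 mm³ per gray-sum
row 0: Σ corner-gray over 13 cells = 7338  → 112.2483
row 1: Σ corner-gray over 13 cells = 6494  → 99.3378
row 2: Σ corner-gray over 13 cells = 6252  → 95.6359
row 3: Σ corner-gray over 13 cells = 6254  → 95.6665
row 4: Σ corner-gray over 13 cells = 6733  → 102.9937
row 5: Σ corner-gray over 13 cells = 6240  → 95.4524
row 6: Σ corner-gray over 13 cells = 6604  → 101.0204
row 7: Σ corner-gray over 13 cells = 7019  → 107.3686
row 8: Σ corner-gray over 13 cells = 6095  → 93.2343
row 9: Σ corner-gray over 13 cells = 6108  → 93.4332
row 10: Σ corner-gray over 13 cells = 7084  → 108.3629
row 11: Σ corner-gray over 13 cells = 7837  → 119.8815
row 12: Σ corner-gray over 13 cells = 7192  → 110.0150
Σ rows: total corner-gray = 87250  → 1334.6508 mm³

1334.651


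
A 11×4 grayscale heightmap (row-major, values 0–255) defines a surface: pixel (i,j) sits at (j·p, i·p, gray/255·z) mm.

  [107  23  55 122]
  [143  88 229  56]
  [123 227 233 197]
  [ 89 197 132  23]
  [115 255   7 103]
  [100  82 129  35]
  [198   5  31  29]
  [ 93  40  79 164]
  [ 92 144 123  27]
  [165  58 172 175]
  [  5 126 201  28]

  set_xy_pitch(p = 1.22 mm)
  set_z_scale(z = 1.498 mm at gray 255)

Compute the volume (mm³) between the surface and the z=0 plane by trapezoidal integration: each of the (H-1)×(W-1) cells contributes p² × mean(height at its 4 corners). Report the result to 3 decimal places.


30.275

height_mm = gray/255 × 1.498; cell vol = 1.22² × mean(4 corners)
unit = 1.22² × 1.498 / (4×255) = 0.00218591 mm³ per gray-sum
row 0: Σ corner-gray over 3 cells = 1218  → 2.6624
row 1: Σ corner-gray over 3 cells = 2073  → 4.5314
row 2: Σ corner-gray over 3 cells = 2010  → 4.3937
row 3: Σ corner-gray over 3 cells = 1512  → 3.3051
row 4: Σ corner-gray over 3 cells = 1299  → 2.8395
row 5: Σ corner-gray over 3 cells = 856  → 1.8711
row 6: Σ corner-gray over 3 cells = 794  → 1.7356
row 7: Σ corner-gray over 3 cells = 1148  → 2.5094
row 8: Σ corner-gray over 3 cells = 1453  → 3.1761
row 9: Σ corner-gray over 3 cells = 1487  → 3.2504
Σ rows: total corner-gray = 13850  → 30.2748 mm³


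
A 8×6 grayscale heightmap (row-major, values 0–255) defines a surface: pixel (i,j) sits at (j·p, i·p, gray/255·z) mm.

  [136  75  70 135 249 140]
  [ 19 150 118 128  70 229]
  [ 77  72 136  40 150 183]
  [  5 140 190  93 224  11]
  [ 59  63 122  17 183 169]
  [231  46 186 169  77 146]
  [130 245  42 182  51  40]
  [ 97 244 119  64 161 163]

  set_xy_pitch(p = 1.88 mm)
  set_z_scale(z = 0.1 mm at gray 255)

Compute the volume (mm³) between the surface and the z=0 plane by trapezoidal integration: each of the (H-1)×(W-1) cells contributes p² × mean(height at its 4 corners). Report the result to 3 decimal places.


5.871

height_mm = gray/255 × 0.1; cell vol = 1.88² × mean(4 corners)
unit = 1.88² × 0.1 / (4×255) = 0.00034651 mm³ per gray-sum
row 0: Σ corner-gray over 5 cells = 2514  → 0.8711
row 1: Σ corner-gray over 5 cells = 2236  → 0.7748
row 2: Σ corner-gray over 5 cells = 2366  → 0.8198
row 3: Σ corner-gray over 5 cells = 2308  → 0.7997
row 4: Σ corner-gray over 5 cells = 2331  → 0.8077
row 5: Σ corner-gray over 5 cells = 2543  → 0.8812
row 6: Σ corner-gray over 5 cells = 2646  → 0.9169
Σ rows: total corner-gray = 16944  → 5.8713 mm³


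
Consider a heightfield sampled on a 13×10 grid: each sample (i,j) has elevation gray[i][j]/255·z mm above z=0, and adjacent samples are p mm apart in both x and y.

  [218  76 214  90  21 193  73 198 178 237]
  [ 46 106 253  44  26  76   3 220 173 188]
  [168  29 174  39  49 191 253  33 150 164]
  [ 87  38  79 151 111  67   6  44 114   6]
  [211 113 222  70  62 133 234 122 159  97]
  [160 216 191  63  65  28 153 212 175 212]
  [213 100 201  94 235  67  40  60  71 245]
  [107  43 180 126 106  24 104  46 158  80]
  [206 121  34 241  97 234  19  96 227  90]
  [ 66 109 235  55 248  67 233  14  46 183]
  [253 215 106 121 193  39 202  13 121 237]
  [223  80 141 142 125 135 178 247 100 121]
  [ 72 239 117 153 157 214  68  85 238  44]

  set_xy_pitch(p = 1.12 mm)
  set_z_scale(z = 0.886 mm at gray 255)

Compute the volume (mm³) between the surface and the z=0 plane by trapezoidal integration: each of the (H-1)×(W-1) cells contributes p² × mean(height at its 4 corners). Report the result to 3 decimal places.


58.914

height_mm = gray/255 × 0.886; cell vol = 1.12² × mean(4 corners)
unit = 1.12² × 0.886 / (4×255) = 0.00108961 mm³ per gray-sum
row 0: Σ corner-gray over 9 cells = 4577  → 4.9871
row 1: Σ corner-gray over 9 cells = 4204  → 4.5807
row 2: Σ corner-gray over 9 cells = 3481  → 3.7929
row 3: Σ corner-gray over 9 cells = 3851  → 4.1961
row 4: Σ corner-gray over 9 cells = 5116  → 5.5744
row 5: Σ corner-gray over 9 cells = 4772  → 5.1996
row 6: Σ corner-gray over 9 cells = 3955  → 4.3094
row 7: Σ corner-gray over 9 cells = 4195  → 4.5709
row 8: Σ corner-gray over 9 cells = 4697  → 5.1179
row 9: Σ corner-gray over 9 cells = 4773  → 5.2007
row 10: Σ corner-gray over 9 cells = 5150  → 5.6115
row 11: Σ corner-gray over 9 cells = 5298  → 5.7727
Σ rows: total corner-gray = 54069  → 58.9139 mm³


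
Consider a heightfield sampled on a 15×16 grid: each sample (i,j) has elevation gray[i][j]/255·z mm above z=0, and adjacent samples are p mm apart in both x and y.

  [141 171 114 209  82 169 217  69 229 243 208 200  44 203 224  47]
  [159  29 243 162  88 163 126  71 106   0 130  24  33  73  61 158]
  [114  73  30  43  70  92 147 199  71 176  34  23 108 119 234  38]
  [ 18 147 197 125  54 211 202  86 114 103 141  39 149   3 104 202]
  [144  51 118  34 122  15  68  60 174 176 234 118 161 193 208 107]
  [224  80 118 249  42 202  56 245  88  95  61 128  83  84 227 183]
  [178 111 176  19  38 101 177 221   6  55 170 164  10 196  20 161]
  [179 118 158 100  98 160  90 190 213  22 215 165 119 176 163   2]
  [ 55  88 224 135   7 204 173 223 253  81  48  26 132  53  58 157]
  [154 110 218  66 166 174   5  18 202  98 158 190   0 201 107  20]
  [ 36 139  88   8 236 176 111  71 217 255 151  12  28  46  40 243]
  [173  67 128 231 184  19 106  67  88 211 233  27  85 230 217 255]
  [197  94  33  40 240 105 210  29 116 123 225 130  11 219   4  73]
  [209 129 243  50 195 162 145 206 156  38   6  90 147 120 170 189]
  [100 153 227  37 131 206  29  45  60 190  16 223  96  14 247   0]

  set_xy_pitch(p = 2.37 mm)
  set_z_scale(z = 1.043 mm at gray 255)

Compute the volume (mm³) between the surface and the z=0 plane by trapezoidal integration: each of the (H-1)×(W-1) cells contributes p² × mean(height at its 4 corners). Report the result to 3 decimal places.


587.750

height_mm = gray/255 × 1.043; cell vol = 2.37² × mean(4 corners)
unit = 2.37² × 1.043 / (4×255) = 0.00574356 mm³ per gray-sum
row 0: Σ corner-gray over 15 cells = 7887  → 45.2994
row 1: Σ corner-gray over 15 cells = 5925  → 34.0306
row 2: Σ corner-gray over 15 cells = 6560  → 37.6777
row 3: Σ corner-gray over 15 cells = 7285  → 41.8418
row 4: Σ corner-gray over 15 cells = 7638  → 43.8693
row 5: Σ corner-gray over 15 cells = 7190  → 41.2962
row 6: Σ corner-gray over 15 cells = 7422  → 42.6287
row 7: Σ corner-gray over 15 cells = 7777  → 44.6676
row 8: Σ corner-gray over 15 cells = 7222  → 41.4800
row 9: Σ corner-gray over 15 cells = 7035  → 40.4059
row 10: Σ corner-gray over 15 cells = 7649  → 43.9325
row 11: Σ corner-gray over 15 cells = 7642  → 43.8923
row 12: Σ corner-gray over 15 cells = 7540  → 43.3064
row 13: Σ corner-gray over 15 cells = 7560  → 43.4213
Σ rows: total corner-gray = 102332  → 587.7495 mm³


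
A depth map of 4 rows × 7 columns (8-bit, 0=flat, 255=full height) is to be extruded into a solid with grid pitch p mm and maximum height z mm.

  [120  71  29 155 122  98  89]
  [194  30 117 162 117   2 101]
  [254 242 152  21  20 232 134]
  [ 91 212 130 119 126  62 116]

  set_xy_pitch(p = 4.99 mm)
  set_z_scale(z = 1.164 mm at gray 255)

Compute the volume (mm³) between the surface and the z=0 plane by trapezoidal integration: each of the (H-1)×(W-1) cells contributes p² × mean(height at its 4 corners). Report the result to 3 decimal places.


238.974

height_mm = gray/255 × 1.164; cell vol = 4.99² × mean(4 corners)
unit = 4.99² × 1.164 / (4×255) = 0.0284154 mm³ per gray-sum
row 0: Σ corner-gray over 6 cells = 2310  → 65.6396
row 1: Σ corner-gray over 6 cells = 2873  → 81.6375
row 2: Σ corner-gray over 6 cells = 3227  → 91.6965
Σ rows: total corner-gray = 8410  → 238.9736 mm³


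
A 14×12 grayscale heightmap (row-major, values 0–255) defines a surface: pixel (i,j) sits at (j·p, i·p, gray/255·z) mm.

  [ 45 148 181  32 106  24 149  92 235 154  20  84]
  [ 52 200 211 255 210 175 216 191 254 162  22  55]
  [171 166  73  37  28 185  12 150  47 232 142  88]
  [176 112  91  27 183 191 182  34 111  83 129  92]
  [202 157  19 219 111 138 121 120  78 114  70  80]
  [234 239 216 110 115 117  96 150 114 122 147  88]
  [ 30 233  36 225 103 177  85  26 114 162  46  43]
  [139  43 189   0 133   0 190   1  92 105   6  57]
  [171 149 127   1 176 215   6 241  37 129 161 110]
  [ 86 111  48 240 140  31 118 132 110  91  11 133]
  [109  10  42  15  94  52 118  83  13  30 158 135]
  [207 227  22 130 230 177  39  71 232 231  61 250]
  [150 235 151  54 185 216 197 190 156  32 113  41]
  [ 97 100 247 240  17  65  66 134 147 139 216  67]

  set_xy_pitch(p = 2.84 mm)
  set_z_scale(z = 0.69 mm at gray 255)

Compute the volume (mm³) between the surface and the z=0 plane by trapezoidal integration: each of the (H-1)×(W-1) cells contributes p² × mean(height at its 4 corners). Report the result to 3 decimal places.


376.839

height_mm = gray/255 × 0.69; cell vol = 2.84² × mean(4 corners)
unit = 2.84² × 0.69 / (4×255) = 0.00545614 mm³ per gray-sum
row 0: Σ corner-gray over 11 cells = 6310  → 34.4283
row 1: Σ corner-gray over 11 cells = 6302  → 34.3846
row 2: Σ corner-gray over 11 cells = 4957  → 27.0461
row 3: Σ corner-gray over 11 cells = 5130  → 27.9900
row 4: Σ corner-gray over 11 cells = 5750  → 31.3728
row 5: Σ corner-gray over 11 cells = 5661  → 30.8872
row 6: Σ corner-gray over 11 cells = 4201  → 22.9212
row 7: Σ corner-gray over 11 cells = 4479  → 24.4381
row 8: Σ corner-gray over 11 cells = 5048  → 27.5426
row 9: Σ corner-gray over 11 cells = 3757  → 20.4987
row 10: Σ corner-gray over 11 cells = 4771  → 26.0312
row 11: Σ corner-gray over 11 cells = 6546  → 35.7159
row 12: Σ corner-gray over 11 cells = 6155  → 33.5825
Σ rows: total corner-gray = 69067  → 376.8393 mm³


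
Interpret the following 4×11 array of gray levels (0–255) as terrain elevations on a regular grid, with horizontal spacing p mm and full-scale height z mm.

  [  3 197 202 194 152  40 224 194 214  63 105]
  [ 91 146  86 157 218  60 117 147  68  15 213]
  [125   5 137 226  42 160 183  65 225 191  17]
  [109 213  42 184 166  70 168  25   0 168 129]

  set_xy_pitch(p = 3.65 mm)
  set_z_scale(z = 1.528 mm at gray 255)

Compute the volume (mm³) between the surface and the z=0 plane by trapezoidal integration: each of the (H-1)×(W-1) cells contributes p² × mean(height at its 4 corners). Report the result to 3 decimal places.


height_mm = gray/255 × 1.528; cell vol = 3.65² × mean(4 corners)
unit = 3.65² × 1.528 / (4×255) = 0.0199576 mm³ per gray-sum
row 0: Σ corner-gray over 10 cells = 5400  → 107.7712
row 1: Σ corner-gray over 10 cells = 4942  → 98.6306
row 2: Σ corner-gray over 10 cells = 4920  → 98.1915
Σ rows: total corner-gray = 15262  → 304.5933 mm³

304.593


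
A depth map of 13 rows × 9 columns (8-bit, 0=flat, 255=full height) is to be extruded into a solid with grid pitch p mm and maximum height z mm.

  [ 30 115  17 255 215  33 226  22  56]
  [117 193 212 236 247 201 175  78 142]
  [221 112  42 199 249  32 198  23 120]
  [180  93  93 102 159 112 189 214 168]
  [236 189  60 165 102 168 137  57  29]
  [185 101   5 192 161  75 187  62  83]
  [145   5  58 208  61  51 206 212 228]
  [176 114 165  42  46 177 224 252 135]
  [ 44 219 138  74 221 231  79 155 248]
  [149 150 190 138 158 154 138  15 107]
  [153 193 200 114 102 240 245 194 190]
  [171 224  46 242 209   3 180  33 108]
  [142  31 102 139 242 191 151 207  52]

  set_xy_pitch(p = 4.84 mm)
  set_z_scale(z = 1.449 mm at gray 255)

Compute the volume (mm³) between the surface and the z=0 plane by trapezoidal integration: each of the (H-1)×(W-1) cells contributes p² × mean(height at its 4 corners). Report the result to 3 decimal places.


1815.189

height_mm = gray/255 × 1.449; cell vol = 4.84² × mean(4 corners)
unit = 4.84² × 1.449 / (4×255) = 0.0332781 mm³ per gray-sum
row 0: Σ corner-gray over 8 cells = 4795  → 159.5686
row 1: Σ corner-gray over 8 cells = 4994  → 166.1910
row 2: Σ corner-gray over 8 cells = 4323  → 143.8614
row 3: Σ corner-gray over 8 cells = 4293  → 142.8630
row 4: Σ corner-gray over 8 cells = 3855  → 128.2872
row 5: Σ corner-gray over 8 cells = 3809  → 126.7564
row 6: Σ corner-gray over 8 cells = 4326  → 143.9612
row 7: Σ corner-gray over 8 cells = 4877  → 162.2974
row 8: Σ corner-gray over 8 cells = 4668  → 155.3423
row 9: Σ corner-gray over 8 cells = 5061  → 168.4206
row 10: Σ corner-gray over 8 cells = 5072  → 168.7867
row 11: Σ corner-gray over 8 cells = 4473  → 148.8531
Σ rows: total corner-gray = 54546  → 1815.1890 mm³


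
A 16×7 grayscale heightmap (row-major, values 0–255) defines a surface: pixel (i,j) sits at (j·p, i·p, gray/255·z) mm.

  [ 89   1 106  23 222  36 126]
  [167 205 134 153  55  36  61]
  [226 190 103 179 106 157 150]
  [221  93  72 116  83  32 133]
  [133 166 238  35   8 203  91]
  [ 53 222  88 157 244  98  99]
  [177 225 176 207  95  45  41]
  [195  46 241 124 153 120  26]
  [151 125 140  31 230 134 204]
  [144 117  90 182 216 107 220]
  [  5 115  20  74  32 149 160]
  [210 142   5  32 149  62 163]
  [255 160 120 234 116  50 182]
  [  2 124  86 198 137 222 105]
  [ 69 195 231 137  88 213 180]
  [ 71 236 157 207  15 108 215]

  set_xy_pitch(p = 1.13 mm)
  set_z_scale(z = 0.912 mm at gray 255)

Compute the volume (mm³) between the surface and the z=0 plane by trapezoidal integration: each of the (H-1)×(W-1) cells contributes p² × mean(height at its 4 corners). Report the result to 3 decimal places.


height_mm = gray/255 × 0.912; cell vol = 1.13² × mean(4 corners)
unit = 1.13² × 0.912 / (4×255) = 0.0011417 mm³ per gray-sum
row 0: Σ corner-gray over 6 cells = 2385  → 2.7230
row 1: Σ corner-gray over 6 cells = 3240  → 3.6991
row 2: Σ corner-gray over 6 cells = 2992  → 3.4160
row 3: Σ corner-gray over 6 cells = 2670  → 3.0483
row 4: Σ corner-gray over 6 cells = 3294  → 3.7608
row 5: Σ corner-gray over 6 cells = 3484  → 3.9777
row 6: Σ corner-gray over 6 cells = 3303  → 3.7710
row 7: Σ corner-gray over 6 cells = 3264  → 3.7265
row 8: Σ corner-gray over 6 cells = 3463  → 3.9537
row 9: Σ corner-gray over 6 cells = 2733  → 3.1203
row 10: Σ corner-gray over 6 cells = 2098  → 2.3953
row 11: Σ corner-gray over 6 cells = 2950  → 3.3680
row 12: Σ corner-gray over 6 cells = 3438  → 3.9252
row 13: Σ corner-gray over 6 cells = 3618  → 4.1307
row 14: Σ corner-gray over 6 cells = 3709  → 4.2346
Σ rows: total corner-gray = 46641  → 53.2500 mm³

53.250


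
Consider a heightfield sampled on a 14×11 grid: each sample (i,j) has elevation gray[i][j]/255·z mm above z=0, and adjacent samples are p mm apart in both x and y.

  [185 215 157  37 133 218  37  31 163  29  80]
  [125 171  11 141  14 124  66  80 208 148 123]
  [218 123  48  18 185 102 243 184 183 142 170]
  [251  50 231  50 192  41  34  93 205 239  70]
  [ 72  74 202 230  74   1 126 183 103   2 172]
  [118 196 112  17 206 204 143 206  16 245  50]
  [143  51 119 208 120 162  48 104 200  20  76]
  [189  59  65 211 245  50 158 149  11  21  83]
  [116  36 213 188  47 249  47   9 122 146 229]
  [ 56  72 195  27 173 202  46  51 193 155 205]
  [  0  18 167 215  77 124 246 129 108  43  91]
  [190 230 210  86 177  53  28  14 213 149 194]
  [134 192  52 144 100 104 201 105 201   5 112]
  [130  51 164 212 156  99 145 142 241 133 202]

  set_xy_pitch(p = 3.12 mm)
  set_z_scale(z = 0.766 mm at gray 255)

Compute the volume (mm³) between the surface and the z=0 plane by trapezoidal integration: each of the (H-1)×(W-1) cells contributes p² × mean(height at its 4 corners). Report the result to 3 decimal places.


472.343

height_mm = gray/255 × 0.766; cell vol = 3.12² × mean(4 corners)
unit = 3.12² × 0.766 / (4×255) = 0.00731034 mm³ per gray-sum
row 0: Σ corner-gray over 10 cells = 4479  → 32.7430
row 1: Σ corner-gray over 10 cells = 5018  → 36.6833
row 2: Σ corner-gray over 10 cells = 5435  → 39.7317
row 3: Σ corner-gray over 10 cells = 4825  → 35.2724
row 4: Σ corner-gray over 10 cells = 5092  → 37.2243
row 5: Σ corner-gray over 10 cells = 5141  → 37.5825
row 6: Σ corner-gray over 10 cells = 4493  → 32.8454
row 7: Σ corner-gray over 10 cells = 4669  → 34.1320
row 8: Σ corner-gray over 10 cells = 4948  → 36.1716
row 9: Σ corner-gray over 10 cells = 4834  → 35.3382
row 10: Σ corner-gray over 10 cells = 5049  → 36.9099
row 11: Σ corner-gray over 10 cells = 5158  → 37.7068
row 12: Σ corner-gray over 10 cells = 5472  → 40.0022
Σ rows: total corner-gray = 64613  → 472.3432 mm³
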